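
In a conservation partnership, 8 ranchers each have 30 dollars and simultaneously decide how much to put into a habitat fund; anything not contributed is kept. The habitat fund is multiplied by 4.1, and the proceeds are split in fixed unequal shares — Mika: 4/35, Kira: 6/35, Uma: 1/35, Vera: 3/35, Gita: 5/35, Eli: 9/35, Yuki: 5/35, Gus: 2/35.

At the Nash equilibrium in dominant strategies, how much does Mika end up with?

Player j's private return per contributed unit is 4.1 × (j's share). Contributing is weakly dominant for j when that share is at least 1/4.1 = 0.2439, and contributing 0 is dominant otherwise.
Only Eli (9/35) clears that bar, contributing 30; the remaining 7 contribute 0. Total contributed: 30.
Mika keeps 30 and receives 4.1 × 30 × 4/35 = 14.06 from the habitat fund, for a payoff of 44.06.

44.06 dollars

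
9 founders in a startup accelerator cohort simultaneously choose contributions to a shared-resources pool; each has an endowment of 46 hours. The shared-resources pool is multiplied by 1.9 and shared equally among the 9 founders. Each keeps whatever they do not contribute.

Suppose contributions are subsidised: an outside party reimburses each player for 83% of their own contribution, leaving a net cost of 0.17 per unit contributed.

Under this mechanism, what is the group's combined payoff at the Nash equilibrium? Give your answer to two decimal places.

1130.22 hours

The effective private return per unit is now (1.9/9) / 0.17 = 1.2418 > 1, so every player's dominant strategy flips to full contribution.
So the Nash equilibrium is full contribution by all 9; the group earns 9 × (46 × 0.83 + 1.9 × 46) = 1130.22.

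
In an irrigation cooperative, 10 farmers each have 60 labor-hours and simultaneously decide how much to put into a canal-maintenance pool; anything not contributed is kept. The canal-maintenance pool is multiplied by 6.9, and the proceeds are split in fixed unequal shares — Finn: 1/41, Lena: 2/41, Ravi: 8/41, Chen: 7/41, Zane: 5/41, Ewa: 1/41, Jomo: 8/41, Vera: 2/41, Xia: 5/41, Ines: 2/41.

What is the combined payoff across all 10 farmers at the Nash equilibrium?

1662.00 labor-hours

Player j's private return per contributed unit is 6.9 × (j's share). Contributing is weakly dominant for j when that share is at least 1/6.9 = 0.1449, and contributing 0 is dominant otherwise.
Ravi, Chen and Jomo are above the threshold, contributing 60 each; the remaining 7 contribute 0. Total contributed: 180.
The canal-maintenance pool pays out 6.9 × 180 = 1242.00 in total (split across the unequal shares, but the aggregate is all that matters for the group sum).
The 7 free-riders keep 60 each, adding 420. Group total = 420 + 1242.00 = 1662.00.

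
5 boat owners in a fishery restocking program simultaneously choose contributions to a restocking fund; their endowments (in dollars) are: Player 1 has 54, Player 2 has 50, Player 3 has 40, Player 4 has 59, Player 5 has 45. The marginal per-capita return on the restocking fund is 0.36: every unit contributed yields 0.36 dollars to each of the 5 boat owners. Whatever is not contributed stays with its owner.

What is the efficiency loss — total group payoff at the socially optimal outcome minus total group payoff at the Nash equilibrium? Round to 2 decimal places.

198.40 dollars

The private return per contributed unit is 0.36 < 1 for everyone, so the Nash equilibrium is zero contribution and the group total is Σ E_j = 54 + 50 + 40 + 59 + 45 = 248.
Each contributed unit returns 1.800 to the group, so the social optimum is full contribution by everyone: group total = 1.800 × 248 = 446.40.
Efficiency loss = (1.800 − 1) × 248 = 198.40.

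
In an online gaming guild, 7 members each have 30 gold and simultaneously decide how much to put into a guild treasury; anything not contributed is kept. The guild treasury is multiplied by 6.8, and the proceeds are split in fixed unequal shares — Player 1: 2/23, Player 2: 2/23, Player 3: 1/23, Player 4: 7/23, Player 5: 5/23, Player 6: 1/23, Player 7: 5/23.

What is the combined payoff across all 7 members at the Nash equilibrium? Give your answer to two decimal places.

For player j, contributing a unit is worthwhile iff 6.8 × (j's share) ≥ 1, i.e. iff j's share is at least 0.1471.
Player 4, Player 5 and Player 7 are above the threshold, contributing 30 each; the remaining 4 contribute 0. Total contributed: 90.
The guild treasury pays out 6.8 × 90 = 612.00 in total (split across the unequal shares, but the aggregate is all that matters for the group sum).
The 4 free-riders keep 30 each, adding 120. Group total = 120 + 612.00 = 732.00.

732.00 gold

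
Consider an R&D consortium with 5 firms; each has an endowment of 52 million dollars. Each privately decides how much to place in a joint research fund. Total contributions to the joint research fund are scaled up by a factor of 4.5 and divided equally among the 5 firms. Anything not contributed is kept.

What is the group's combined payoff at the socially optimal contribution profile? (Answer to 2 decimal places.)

1170.00 million dollars

Each contributed unit returns 4.500 to the group as a whole (0.9000 to each of 5 players), which exceeds 1, so the social optimum is full contribution: group total = 4.500 × 260 = 1170.00.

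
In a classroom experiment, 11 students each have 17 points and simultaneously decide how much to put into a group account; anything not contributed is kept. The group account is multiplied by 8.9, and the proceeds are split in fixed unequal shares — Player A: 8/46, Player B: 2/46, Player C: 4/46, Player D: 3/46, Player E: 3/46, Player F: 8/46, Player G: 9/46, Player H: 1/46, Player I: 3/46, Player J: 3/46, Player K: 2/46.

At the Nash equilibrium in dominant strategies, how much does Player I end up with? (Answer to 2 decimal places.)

A player with share s gets back 8.9·s per unit contributed, so full contribution is dominant for anyone with s > 1/8.9 = 0.1124 and zero contribution is dominant for anyone below.
Player A, Player F and Player G clear that bar, contributing 17 each; the remaining 8 contribute 0. Total contributed: 51.
Player I keeps 17 and receives 8.9 × 51 × 3/46 = 29.60 from the group account, for a payoff of 46.60.

46.60 points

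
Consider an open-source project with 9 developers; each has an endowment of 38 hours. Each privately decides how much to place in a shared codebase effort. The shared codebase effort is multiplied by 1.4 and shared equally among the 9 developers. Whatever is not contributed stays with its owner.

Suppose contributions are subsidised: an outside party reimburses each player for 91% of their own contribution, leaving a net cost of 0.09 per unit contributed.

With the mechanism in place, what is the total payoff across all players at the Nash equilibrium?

Under the mechanism each unit contributed yields (1.4/9) / 0.09 = 1.7284 back to its contributor per unit of net cost, which exceeds 1, making full contribution the dominant choice for everyone.
At the Nash equilibrium everyone contributes 38. Group total payoff = 9 × (38 × 0.91 + 1.4 × 38) = 790.02.

790.02 hours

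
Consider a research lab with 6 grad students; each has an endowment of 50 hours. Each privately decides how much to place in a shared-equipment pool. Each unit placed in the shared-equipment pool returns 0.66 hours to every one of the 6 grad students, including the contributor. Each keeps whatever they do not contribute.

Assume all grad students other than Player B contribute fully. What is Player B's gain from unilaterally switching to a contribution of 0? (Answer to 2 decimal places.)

17.00 hours

Switching from a contribution of 50 to 0 lets Player B keep an extra 50 hours, but lowers the shared-equipment pool by 50, which costs Player B their own share of that drop: 0.66 × 50 = 33.00.
Net gain = 50 − 33.00 = 17.00. The private return per contributed unit (0.66) is below 1, so free-riding is indeed the best response regardless of what the others do.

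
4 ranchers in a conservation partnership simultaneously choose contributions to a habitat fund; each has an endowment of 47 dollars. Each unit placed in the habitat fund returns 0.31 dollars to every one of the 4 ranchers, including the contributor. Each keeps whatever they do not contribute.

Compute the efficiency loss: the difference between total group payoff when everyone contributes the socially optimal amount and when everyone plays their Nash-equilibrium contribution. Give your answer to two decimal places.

The private return per contributed unit is 0.31 < 1, so contributing 0 is dominant for every player. At the Nash equilibrium everyone keeps their 47, and the group total is 4 × 47 = 188.
Each contributed unit returns 1.240 to the group as a whole (0.31 to each of 4 players), which exceeds 1, so the social optimum is full contribution: group total = 1.240 × 188 = 233.12.
Efficiency loss = 233.12 − 188 = 45.12.

45.12 dollars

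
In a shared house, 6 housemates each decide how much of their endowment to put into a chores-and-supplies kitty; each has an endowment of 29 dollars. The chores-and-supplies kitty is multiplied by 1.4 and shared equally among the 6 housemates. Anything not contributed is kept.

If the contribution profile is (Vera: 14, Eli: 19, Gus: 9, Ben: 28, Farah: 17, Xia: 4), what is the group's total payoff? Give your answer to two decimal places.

210.40 dollars

Total contributed: 14 + 19 + 9 + 28 + 17 + 4 = 91; total kept: 6 × 29 − 91 = 83.
The chores-and-supplies kitty pays out 1.4 × 91 = 127.40 in aggregate.
Group total = 83 + 127.40 = 210.40.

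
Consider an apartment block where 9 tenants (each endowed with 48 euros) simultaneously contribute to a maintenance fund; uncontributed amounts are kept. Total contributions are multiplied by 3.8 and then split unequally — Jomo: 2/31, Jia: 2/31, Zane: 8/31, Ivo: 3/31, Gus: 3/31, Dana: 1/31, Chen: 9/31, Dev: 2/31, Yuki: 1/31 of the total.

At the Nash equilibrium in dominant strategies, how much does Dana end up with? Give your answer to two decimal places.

53.88 euros

A player with share s gets back 3.8·s per unit contributed, so full contribution is dominant for anyone with s > 1/3.8 = 0.2632 and zero contribution is dominant for anyone below.
Only Chen (9/31) clears that bar, contributing 48; the remaining 8 contribute 0. Total contributed: 48.
Dana keeps 48 and receives 3.8 × 48 × 1/31 = 5.88 from the maintenance fund, for a payoff of 53.88.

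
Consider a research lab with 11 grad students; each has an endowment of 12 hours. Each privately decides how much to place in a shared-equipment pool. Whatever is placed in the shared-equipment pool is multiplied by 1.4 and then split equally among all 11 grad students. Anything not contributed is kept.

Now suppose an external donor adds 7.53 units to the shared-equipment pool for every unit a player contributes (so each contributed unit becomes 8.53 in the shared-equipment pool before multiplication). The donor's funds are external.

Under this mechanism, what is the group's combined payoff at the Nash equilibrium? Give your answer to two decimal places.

1576.34 hours

With the mechanism, a contributed unit returns 1.4 × 8.53 / 11 = 1.0856 per unit of net cost to the contributor — now above 1 — so contributing fully is weakly dominant for every player.
At the Nash equilibrium everyone contributes 12. Group total payoff = 1.4 × 8.53 × 132 = 1576.34.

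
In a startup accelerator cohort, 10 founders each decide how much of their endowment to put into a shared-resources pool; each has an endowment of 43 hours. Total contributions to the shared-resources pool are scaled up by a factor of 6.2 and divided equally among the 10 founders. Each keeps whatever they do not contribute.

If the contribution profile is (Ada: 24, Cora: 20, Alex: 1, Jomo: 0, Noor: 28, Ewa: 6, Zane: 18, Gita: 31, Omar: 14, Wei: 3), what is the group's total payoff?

Total contributed: 24 + 20 + 1 + 0 + 28 + 6 + 18 + 31 + 14 + 3 = 145; total kept: 10 × 43 − 145 = 285.
The shared-resources pool pays out 6.2 × 145 = 899.00 in aggregate.
Group total = 285 + 899.00 = 1184.00.

1184.00 hours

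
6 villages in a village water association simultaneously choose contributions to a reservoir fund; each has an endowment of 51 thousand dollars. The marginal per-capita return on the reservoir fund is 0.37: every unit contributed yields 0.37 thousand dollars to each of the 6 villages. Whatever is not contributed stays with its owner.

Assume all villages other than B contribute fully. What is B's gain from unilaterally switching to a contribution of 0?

32.13 thousand dollars

Switching from a contribution of 51 to 0 lets B keep an extra 51 thousand dollars, but lowers the reservoir fund by 51, which costs B their own share of that drop: 0.37 × 51 = 18.87.
Net gain = 51 − 18.87 = 32.13. The private return per contributed unit (0.37) is below 1, so free-riding is indeed the best response regardless of what the others do.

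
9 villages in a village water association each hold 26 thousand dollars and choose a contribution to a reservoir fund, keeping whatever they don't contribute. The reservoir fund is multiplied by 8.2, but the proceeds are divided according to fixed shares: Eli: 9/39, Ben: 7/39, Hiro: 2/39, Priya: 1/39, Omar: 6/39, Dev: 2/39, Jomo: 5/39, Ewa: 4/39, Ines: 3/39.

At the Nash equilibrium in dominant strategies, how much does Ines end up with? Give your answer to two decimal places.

91.60 thousand dollars

Player j's private return per contributed unit is 8.2 × (j's share). Contributing is weakly dominant for j when that share is at least 1/8.2 = 0.1220, and contributing 0 is dominant otherwise.
The shares above 0.1220 belong to Eli, Ben, Omar and Jomo, contributing 26 each; the remaining 5 contribute 0. Total contributed: 104.
Ines keeps 26 and receives 8.2 × 104 × 3/39 = 65.60 from the reservoir fund, for a payoff of 91.60.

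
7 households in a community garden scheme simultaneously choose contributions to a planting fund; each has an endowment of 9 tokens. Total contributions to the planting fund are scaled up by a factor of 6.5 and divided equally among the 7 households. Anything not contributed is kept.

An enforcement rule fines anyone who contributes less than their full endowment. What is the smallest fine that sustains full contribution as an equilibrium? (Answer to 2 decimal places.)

0.64 tokens

Given the others contribute fully, the best deviation is to contribute 0 (any partial contribution still incurs the fine and gives up units whose private return 0.9286 is below 1).
Deviating from 9 to 0 saves 9 tokens but forfeits the deviator's share of the drop in the planting fund: 6.5/7 × 9 = 8.36.
So the deviation gain is 9 − 8.36 = 0.64, and the fine must be at least 0.64 tokens to wipe it out.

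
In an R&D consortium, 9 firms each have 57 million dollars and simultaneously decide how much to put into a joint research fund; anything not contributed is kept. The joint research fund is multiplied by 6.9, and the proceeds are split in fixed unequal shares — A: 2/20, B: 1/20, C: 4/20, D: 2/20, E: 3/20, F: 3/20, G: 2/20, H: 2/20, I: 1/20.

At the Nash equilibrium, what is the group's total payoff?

For player j, contributing a unit is worthwhile iff 6.9 × (j's share) ≥ 1, i.e. iff j's share is at least 0.1449.
The shares above 0.1449 belong to C, E and F, contributing 57 each; the remaining 6 contribute 0. Total contributed: 171.
The joint research fund pays out 6.9 × 171 = 1179.90 in total (split across the unequal shares, but the aggregate is all that matters for the group sum).
The 6 free-riders keep 57 each, adding 342. Group total = 342 + 1179.90 = 1521.90.

1521.90 million dollars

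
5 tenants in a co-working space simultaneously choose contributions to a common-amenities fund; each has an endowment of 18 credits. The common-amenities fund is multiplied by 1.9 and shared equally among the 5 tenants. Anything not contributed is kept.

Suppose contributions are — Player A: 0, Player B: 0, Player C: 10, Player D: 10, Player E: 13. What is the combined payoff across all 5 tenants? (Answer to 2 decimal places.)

119.70 credits

Total contributed: 0 + 0 + 10 + 10 + 13 = 33; total kept: 5 × 18 − 33 = 57.
The common-amenities fund pays out 1.9 × 33 = 62.70 in aggregate.
Group total = 57 + 62.70 = 119.70.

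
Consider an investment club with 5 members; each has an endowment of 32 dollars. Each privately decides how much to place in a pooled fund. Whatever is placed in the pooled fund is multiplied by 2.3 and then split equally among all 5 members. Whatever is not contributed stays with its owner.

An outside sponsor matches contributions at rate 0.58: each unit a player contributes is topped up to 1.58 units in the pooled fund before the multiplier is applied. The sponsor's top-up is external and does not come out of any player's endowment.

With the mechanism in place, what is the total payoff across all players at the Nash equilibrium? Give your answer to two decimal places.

160.00 dollars

The effective private return is 2.3 × 1.58 / 5 = 0.7268, which is still under 1, so the mechanism doesn't change anyone's dominant strategy: zero contribution.
At the Nash equilibrium no one contributes; group total payoff = 5 × 32 = 160.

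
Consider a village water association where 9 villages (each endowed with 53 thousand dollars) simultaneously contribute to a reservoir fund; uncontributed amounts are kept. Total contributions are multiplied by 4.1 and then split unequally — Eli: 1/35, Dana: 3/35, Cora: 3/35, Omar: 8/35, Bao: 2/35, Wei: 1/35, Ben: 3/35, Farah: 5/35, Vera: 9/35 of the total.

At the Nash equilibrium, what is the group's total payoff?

Each unit j contributes comes back to j as 4.1 × (j's share), so j prefers to contribute only if that share exceeds 1/4.1 = 0.2439; otherwise keeping the unit dominates.
Only Vera (9/35) clears that bar, contributing 53; the remaining 8 contribute 0. Total contributed: 53.
The reservoir fund pays out 4.1 × 53 = 217.30 in total (split across the unequal shares, but the aggregate is all that matters for the group sum).
The 8 free-riders keep 53 each, adding 424. Group total = 424 + 217.30 = 641.30.

641.30 thousand dollars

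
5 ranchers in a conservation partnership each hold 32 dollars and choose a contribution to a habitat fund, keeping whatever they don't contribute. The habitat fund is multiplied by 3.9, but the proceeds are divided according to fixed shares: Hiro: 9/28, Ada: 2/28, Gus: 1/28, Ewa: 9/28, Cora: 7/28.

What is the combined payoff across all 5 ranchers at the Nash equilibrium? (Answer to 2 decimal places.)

345.60 dollars

Each unit j contributes comes back to j as 3.9 × (j's share), so j prefers to contribute only if that share exceeds 1/3.9 = 0.2564; otherwise keeping the unit dominates.
Hiro and Ewa are above the threshold, contributing 32 each; the remaining 3 contribute 0. Total contributed: 64.
The habitat fund pays out 3.9 × 64 = 249.60 in total (split across the unequal shares, but the aggregate is all that matters for the group sum).
The 3 free-riders keep 32 each, adding 96. Group total = 96 + 249.60 = 345.60.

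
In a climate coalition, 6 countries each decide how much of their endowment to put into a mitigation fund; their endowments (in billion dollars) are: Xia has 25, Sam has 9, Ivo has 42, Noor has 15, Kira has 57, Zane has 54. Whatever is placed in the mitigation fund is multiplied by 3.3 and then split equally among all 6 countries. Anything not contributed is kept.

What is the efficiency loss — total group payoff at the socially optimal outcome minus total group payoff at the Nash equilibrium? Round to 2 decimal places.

464.60 billion dollars

The private return per contributed unit is 3.3/6 = 0.5500 < 1 for every player regardless of endowment, so the Nash equilibrium is zero contribution and the group total is Σ E_j = 25 + 9 + 42 + 15 + 57 + 54 = 202.
Each contributed unit returns 3.300 to the group, so the social optimum is full contribution by everyone: group total = 3.300 × 202 = 666.60.
Efficiency loss = (3.300 − 1) × 202 = 464.60.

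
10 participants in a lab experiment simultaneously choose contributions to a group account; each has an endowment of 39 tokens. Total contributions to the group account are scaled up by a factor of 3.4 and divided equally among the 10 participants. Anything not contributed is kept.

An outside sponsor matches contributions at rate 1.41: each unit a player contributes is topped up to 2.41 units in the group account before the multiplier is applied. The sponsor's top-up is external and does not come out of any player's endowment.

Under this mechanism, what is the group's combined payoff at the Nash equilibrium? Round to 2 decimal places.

The effective private return is 3.4 × 2.41 / 10 = 0.8194, which is still under 1, so the mechanism doesn't change anyone's dominant strategy: zero contribution.
Everyone keeps their endowment and the group total is 10 × 39 = 390.

390.00 tokens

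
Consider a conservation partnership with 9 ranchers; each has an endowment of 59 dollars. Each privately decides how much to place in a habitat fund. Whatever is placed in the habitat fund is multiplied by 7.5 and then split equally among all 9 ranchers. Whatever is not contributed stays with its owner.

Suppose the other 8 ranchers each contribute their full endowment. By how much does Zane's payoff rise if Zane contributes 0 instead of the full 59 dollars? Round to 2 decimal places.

Switching from a contribution of 59 to 0 lets Zane keep an extra 59 dollars, but lowers the habitat fund by 59, which costs Zane their own share of that drop: 7.5/9 × 59 = 49.17.
Net gain = 59 − 49.17 = 9.83. The private return per contributed unit (0.8333) is below 1, so free-riding is indeed the best response regardless of what the others do.

9.83 dollars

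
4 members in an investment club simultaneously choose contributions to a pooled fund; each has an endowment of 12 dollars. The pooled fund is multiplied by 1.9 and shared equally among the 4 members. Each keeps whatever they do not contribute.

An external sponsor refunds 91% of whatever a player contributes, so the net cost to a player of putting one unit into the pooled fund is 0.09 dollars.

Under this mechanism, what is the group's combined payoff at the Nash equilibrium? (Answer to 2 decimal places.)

134.88 dollars

With the mechanism, a contributed unit returns (1.9/4) / 0.09 = 5.2778 per unit of net cost to the contributor — now above 1 — so contributing fully is weakly dominant for every player.
At the Nash equilibrium everyone contributes 12. Group total payoff = 4 × (12 × 0.91 + 1.9 × 12) = 134.88.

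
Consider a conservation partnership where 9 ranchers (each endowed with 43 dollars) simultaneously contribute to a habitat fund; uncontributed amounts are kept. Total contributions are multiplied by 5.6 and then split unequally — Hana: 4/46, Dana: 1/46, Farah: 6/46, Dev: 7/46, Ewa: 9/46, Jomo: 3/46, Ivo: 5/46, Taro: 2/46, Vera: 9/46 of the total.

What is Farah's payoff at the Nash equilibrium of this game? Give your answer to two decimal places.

Player j's private return per contributed unit is 5.6 × (j's share). Contributing is weakly dominant for j when that share is at least 1/5.6 = 0.1786, and contributing 0 is dominant otherwise.
Ewa and Vera clear that bar, contributing 43 each; the remaining 7 contribute 0. Total contributed: 86.
Farah keeps 43 and receives 5.6 × 86 × 6/46 = 62.82 from the habitat fund, for a payoff of 105.82.

105.82 dollars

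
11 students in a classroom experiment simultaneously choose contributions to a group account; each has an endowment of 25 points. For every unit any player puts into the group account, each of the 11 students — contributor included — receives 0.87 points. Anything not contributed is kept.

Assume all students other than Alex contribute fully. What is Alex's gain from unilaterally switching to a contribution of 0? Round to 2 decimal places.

Switching from a contribution of 25 to 0 lets Alex keep an extra 25 points, but lowers the group account by 25, which costs Alex their own share of that drop: 0.87 × 25 = 21.75.
Net gain = 25 − 21.75 = 3.25. The private return per contributed unit (0.87) is below 1, so free-riding is indeed the best response regardless of what the others do.

3.25 points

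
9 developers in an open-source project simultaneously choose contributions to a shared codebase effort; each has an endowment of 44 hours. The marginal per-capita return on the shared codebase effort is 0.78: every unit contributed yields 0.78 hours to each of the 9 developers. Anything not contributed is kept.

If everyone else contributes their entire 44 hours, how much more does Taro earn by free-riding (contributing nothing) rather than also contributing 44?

9.68 hours

Switching from a contribution of 44 to 0 lets Taro keep an extra 44 hours, but lowers the shared codebase effort by 44, which costs Taro their own share of that drop: 0.78 × 44 = 34.32.
Net gain = 44 − 34.32 = 9.68. The private return per contributed unit (0.78) is below 1, so free-riding is indeed the best response regardless of what the others do.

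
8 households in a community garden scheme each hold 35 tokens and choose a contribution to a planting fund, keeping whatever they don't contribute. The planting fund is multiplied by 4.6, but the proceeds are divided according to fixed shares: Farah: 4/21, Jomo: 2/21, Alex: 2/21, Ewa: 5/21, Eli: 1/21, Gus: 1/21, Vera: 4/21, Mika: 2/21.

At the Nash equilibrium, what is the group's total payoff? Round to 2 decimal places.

406.00 tokens

Each unit j contributes comes back to j as 4.6 × (j's share), so j prefers to contribute only if that share exceeds 1/4.6 = 0.2174; otherwise keeping the unit dominates.
Ewa alone (share 5/21) is above the threshold, contributing 35; the remaining 7 contribute 0. Total contributed: 35.
The planting fund pays out 4.6 × 35 = 161.00 in total (split across the unequal shares, but the aggregate is all that matters for the group sum).
The 7 free-riders keep 35 each, adding 245. Group total = 245 + 161.00 = 406.00.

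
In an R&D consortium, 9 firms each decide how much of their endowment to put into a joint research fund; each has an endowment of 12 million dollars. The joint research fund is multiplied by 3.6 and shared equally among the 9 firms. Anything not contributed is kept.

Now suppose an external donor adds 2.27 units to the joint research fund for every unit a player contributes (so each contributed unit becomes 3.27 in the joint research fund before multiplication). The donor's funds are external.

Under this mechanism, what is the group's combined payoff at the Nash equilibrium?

1271.38 million dollars

The effective private return per unit is now 3.6 × 3.27 / 9 = 1.3080 > 1, so every player's dominant strategy flips to full contribution.
At the Nash equilibrium everyone contributes 12. Group total payoff = 3.6 × 3.27 × 108 = 1271.38.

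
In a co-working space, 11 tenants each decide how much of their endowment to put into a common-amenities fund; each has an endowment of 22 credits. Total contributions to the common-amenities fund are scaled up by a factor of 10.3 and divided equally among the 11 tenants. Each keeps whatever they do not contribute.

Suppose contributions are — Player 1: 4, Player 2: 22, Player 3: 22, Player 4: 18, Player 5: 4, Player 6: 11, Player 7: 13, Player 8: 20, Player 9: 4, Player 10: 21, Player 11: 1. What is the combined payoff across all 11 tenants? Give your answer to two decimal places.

1544.00 credits

Total contributed: 4 + 22 + 22 + 18 + 4 + 11 + 13 + 20 + 4 + 21 + 1 = 140; total kept: 11 × 22 − 140 = 102.
The common-amenities fund pays out 10.3 × 140 = 1442.00 in aggregate.
Group total = 102 + 1442.00 = 1544.00.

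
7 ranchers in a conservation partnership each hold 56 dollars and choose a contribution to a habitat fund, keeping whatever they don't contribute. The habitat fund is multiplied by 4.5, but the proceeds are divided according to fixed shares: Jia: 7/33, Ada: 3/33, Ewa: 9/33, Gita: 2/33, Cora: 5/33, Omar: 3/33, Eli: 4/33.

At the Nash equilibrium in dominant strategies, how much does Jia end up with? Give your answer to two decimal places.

Each unit j contributes comes back to j as 4.5 × (j's share), so j prefers to contribute only if that share exceeds 1/4.5 = 0.2222; otherwise keeping the unit dominates.
The only share above 0.2222 is Ewa's 9/33, contributing 56; the remaining 6 contribute 0. Total contributed: 56.
Jia keeps 56 and receives 4.5 × 56 × 7/33 = 53.45 from the habitat fund, for a payoff of 109.45.

109.45 dollars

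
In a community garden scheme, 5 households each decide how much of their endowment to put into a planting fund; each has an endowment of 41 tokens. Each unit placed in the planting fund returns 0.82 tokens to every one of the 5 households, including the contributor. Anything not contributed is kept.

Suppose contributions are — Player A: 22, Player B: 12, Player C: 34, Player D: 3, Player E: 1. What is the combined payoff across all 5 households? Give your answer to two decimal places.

428.20 tokens

Total contributed: 22 + 12 + 34 + 3 + 1 = 72; total kept: 5 × 41 − 72 = 133.
The planting fund pays out 0.82 × 5 × 72 = 295.20 in aggregate.
Group total = 133 + 295.20 = 428.20.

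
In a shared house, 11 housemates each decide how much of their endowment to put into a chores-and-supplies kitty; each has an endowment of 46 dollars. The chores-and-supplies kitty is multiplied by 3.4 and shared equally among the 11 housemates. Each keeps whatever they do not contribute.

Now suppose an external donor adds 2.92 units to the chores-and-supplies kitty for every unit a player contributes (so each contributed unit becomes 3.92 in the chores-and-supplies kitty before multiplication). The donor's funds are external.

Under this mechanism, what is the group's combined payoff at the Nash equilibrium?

Under the mechanism each unit contributed yields 3.4 × 3.92 / 11 = 1.2116 back to its contributor per unit of net cost, which exceeds 1, making full contribution the dominant choice for everyone.
At the Nash equilibrium everyone contributes 46. Group total payoff = 3.4 × 3.92 × 506 = 6743.97.

6743.97 dollars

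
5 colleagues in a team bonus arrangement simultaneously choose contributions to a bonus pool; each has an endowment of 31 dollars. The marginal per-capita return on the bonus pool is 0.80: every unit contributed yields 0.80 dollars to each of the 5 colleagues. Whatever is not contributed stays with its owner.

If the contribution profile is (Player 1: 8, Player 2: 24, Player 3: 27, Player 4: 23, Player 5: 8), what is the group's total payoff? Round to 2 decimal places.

425.00 dollars

Total contributed: 8 + 24 + 27 + 23 + 8 = 90; total kept: 5 × 31 − 90 = 65.
The bonus pool pays out 0.80 × 5 × 90 = 360.00 in aggregate.
Group total = 65 + 360.00 = 425.00.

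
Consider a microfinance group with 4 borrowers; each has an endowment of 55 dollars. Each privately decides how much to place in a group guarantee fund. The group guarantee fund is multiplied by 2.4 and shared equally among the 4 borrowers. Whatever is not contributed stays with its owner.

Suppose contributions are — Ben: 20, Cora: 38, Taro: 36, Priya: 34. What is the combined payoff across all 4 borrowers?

399.20 dollars

Total contributed: 20 + 38 + 36 + 34 = 128; total kept: 4 × 55 − 128 = 92.
The group guarantee fund pays out 2.4 × 128 = 307.20 in aggregate.
Group total = 92 + 307.20 = 399.20.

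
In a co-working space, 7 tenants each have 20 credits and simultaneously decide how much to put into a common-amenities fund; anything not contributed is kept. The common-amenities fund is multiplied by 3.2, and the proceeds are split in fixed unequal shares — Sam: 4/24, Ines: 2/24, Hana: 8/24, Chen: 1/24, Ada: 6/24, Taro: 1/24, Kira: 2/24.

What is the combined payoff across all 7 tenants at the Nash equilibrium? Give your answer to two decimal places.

Player j's private return per contributed unit is 3.2 × (j's share). Contributing is weakly dominant for j when that share is at least 1/3.2 = 0.3125, and contributing 0 is dominant otherwise.
Only Hana (8/24) clears that bar, contributing 20; the remaining 6 contribute 0. Total contributed: 20.
The common-amenities fund pays out 3.2 × 20 = 64.00 in total (split across the unequal shares, but the aggregate is all that matters for the group sum).
The 6 free-riders keep 20 each, adding 120. Group total = 120 + 64.00 = 184.00.

184.00 credits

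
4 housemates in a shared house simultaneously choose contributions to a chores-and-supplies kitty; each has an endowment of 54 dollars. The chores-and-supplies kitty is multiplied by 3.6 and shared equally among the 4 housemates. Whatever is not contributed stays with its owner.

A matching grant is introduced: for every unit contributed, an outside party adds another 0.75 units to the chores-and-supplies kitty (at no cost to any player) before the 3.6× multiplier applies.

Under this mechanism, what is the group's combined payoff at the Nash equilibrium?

With the mechanism, a contributed unit returns 3.6 × 1.75 / 4 = 1.5750 per unit of net cost to the contributor — now above 1 — so contributing fully is weakly dominant for every player.
So the Nash equilibrium is full contribution by all 4; the group earns 3.6 × 1.75 × 216 = 1360.80.

1360.80 dollars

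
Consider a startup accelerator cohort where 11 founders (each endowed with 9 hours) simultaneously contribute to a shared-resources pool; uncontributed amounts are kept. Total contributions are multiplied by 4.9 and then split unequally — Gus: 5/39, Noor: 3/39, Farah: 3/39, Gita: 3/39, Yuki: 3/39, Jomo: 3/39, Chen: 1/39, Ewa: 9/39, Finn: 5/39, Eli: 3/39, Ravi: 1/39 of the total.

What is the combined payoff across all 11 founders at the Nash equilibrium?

Player j's private return per contributed unit is 4.9 × (j's share). Contributing is weakly dominant for j when that share is at least 1/4.9 = 0.2041, and contributing 0 is dominant otherwise.
Ewa alone (share 9/39) is above the threshold, contributing 9; the remaining 10 contribute 0. Total contributed: 9.
The shared-resources pool pays out 4.9 × 9 = 44.10 in total (split across the unequal shares, but the aggregate is all that matters for the group sum).
The 10 free-riders keep 9 each, adding 90. Group total = 90 + 44.10 = 134.10.

134.10 hours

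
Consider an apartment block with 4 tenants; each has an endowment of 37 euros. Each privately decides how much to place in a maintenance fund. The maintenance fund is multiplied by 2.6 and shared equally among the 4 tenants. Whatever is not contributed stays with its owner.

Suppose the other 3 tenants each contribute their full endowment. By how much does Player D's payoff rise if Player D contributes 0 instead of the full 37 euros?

Switching from a contribution of 37 to 0 lets Player D keep an extra 37 euros, but lowers the maintenance fund by 37, which costs Player D their own share of that drop: 2.6/4 × 37 = 24.05.
Net gain = 37 − 24.05 = 12.95. The private return per contributed unit (0.6500) is below 1, so free-riding is indeed the best response regardless of what the others do.

12.95 euros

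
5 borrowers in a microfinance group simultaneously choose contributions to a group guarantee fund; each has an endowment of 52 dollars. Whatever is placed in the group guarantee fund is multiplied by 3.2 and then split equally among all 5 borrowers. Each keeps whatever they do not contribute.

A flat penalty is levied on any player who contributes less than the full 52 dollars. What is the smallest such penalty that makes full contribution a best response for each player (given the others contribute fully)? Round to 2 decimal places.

Given the others contribute fully, the best deviation is to contribute 0 (any partial contribution still incurs the fine and gives up units whose private return 0.6400 is below 1).
Deviating from 52 to 0 saves 52 dollars but forfeits the deviator's share of the drop in the group guarantee fund: 3.2/5 × 52 = 33.28.
So the deviation gain is 52 − 33.28 = 18.72, and the fine must be at least 18.72 dollars to wipe it out.

18.72 dollars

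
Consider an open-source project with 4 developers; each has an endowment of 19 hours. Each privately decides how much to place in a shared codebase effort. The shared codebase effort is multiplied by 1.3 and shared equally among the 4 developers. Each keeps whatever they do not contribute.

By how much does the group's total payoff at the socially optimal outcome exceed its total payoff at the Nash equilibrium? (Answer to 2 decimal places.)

22.80 hours

Each contributed unit returns 1.3/4 = 0.3250 to its contributor — below 1 — so contributing 0 is dominant for every player. At the Nash equilibrium everyone keeps their 19, and the group total is 4 × 19 = 76.
Each contributed unit returns 1.300 to the group as a whole (0.3250 to each of 4 players), which exceeds 1, so the social optimum is full contribution: group total = 1.300 × 76 = 98.80.
Efficiency loss = 98.80 − 76 = 22.80.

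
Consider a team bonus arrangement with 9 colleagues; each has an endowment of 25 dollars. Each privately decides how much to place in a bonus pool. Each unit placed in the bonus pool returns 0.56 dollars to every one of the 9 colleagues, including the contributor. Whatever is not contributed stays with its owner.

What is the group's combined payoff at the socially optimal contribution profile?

1134.00 dollars

Each contributed unit returns 5.040 to the group as a whole (0.56 to each of 9 players), which exceeds 1, so the social optimum is full contribution: group total = 5.040 × 225 = 1134.00.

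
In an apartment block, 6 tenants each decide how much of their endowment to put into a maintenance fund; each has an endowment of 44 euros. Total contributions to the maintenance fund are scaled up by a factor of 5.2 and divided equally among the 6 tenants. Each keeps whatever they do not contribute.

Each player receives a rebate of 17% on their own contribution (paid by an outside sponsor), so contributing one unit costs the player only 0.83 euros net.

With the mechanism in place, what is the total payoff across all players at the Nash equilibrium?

With the mechanism, a contributed unit returns (5.2/6) / 0.83 = 1.0442 per unit of net cost to the contributor — now above 1 — so contributing fully is weakly dominant for every player.
So the Nash equilibrium is full contribution by all 6; the group earns 6 × (44 × 0.17 + 5.2 × 44) = 1417.68.

1417.68 euros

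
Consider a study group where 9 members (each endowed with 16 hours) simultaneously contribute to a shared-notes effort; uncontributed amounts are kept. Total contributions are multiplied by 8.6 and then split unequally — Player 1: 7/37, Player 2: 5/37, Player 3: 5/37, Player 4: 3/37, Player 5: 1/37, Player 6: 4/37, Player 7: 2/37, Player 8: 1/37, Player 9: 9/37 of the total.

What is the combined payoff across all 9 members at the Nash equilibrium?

630.40 hours

For player j, contributing a unit is worthwhile iff 8.6 × (j's share) ≥ 1, i.e. iff j's share is at least 0.1163.
The shares above 0.1163 belong to Player 1, Player 2, Player 3 and Player 9, contributing 16 each; the remaining 5 contribute 0. Total contributed: 64.
The shared-notes effort pays out 8.6 × 64 = 550.40 in total (split across the unequal shares, but the aggregate is all that matters for the group sum).
The 5 free-riders keep 16 each, adding 80. Group total = 80 + 550.40 = 630.40.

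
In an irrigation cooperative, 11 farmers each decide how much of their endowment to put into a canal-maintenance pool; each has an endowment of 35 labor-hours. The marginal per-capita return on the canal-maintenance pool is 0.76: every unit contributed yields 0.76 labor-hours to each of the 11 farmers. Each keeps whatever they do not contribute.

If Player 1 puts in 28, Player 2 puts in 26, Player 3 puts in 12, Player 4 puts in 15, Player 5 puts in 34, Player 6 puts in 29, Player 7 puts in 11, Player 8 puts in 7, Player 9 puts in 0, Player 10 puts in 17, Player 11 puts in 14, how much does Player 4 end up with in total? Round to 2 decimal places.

166.68 labor-hours

Total contributed: 28 + 26 + 12 + 15 + 34 + 29 + 11 + 7 + 0 + 17 + 14 = 193.
Each receives 0.76 × 193 = 146.68 from the canal-maintenance pool.
Player 4 keeps 35 − 15 = 20, so Player 4's payoff is 20 + 146.68 = 166.68.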